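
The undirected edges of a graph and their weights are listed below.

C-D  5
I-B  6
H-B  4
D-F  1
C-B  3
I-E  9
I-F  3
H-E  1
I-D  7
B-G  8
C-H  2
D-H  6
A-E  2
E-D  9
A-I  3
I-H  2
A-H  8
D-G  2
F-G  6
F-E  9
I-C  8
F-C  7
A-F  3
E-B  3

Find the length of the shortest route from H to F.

Enumerating some paths:
H → E → A → F: 1+2+3 = 6
H → I → A → F: 2+3+3 = 8
H → I → F: 2+3 = 5
H → D → F: 6+1 = 7
Cheapest is H → I → F at 5.

5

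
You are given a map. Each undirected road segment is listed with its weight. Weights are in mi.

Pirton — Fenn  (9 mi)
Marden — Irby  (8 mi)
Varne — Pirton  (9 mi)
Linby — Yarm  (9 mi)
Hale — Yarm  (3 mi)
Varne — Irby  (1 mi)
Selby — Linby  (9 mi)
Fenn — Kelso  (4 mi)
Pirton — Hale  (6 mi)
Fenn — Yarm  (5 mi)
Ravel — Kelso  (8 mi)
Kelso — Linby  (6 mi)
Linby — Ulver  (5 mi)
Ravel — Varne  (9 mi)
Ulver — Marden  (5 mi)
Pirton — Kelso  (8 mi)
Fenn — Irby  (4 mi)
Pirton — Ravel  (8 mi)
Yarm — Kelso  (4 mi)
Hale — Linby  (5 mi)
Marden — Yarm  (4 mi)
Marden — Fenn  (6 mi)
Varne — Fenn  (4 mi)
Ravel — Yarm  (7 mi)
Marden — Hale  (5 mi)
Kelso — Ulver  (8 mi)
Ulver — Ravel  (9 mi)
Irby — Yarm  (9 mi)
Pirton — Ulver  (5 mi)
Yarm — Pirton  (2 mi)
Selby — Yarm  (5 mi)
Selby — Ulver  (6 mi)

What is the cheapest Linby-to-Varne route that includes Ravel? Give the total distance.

23 mi

Shortest Linby→Ravel: Linby–Ulver–Ravel = 14
Shortest Ravel→Varne: Ravel–Varne = 9
Total via Ravel: 14 + 9 = 23 mi.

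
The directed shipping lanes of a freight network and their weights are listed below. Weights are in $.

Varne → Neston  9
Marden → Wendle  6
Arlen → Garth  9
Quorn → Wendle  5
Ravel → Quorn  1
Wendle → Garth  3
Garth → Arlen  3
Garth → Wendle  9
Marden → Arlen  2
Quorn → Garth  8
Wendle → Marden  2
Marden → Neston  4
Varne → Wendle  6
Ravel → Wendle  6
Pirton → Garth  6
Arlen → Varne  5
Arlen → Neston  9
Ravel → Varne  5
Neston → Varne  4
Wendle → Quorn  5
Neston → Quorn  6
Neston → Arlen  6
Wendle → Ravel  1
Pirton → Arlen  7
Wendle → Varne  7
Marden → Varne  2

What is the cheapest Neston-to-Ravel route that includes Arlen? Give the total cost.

Shortest Neston→Arlen: Neston → Arlen = 6
Shortest Arlen→Ravel: Arlen → Varne → Wendle → Ravel = 12
Total via Arlen: 6 + 12 = $18.

$18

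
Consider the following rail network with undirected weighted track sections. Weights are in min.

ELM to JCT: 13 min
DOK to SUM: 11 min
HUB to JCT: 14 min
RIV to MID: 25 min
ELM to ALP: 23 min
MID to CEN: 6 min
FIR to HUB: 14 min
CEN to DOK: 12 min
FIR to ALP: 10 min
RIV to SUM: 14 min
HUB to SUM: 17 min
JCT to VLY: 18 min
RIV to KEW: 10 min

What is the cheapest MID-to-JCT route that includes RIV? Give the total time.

70 min

Best MID to RIV: MID → RIV costing 25
Shortest RIV→JCT: RIV → SUM → HUB → JCT = 45
Total via RIV: 25 + 45 = 70 min.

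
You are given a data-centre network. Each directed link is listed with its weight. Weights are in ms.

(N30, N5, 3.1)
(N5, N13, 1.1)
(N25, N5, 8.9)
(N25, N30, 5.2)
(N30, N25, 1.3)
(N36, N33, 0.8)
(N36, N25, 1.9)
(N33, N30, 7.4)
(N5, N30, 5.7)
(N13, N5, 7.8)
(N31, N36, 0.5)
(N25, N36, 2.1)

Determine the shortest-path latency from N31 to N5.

Running Dijkstra from N31:
N31: 0
N36: 0.5  (via N31)
N33: 1.3  (via N36)
N25: 2.4  (via N36)
N30: 7.6  (via N25)
N5: 10.7  (via N30)
Shortest route: N31–N36–N25–N30–N5 = 10.7 ms.

10.7 ms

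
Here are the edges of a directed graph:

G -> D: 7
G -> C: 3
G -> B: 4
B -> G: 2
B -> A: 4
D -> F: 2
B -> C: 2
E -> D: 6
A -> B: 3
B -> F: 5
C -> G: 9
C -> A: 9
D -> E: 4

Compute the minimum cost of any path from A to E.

Running Dijkstra from A:
A: 0
B: 3  (via A)
C: 5  (via B)
G: 5  (via B)
F: 8  (via B)
D: 12  (via G)
E: 16  (via D)
Shortest route: A–B–G–D–E = 16.

16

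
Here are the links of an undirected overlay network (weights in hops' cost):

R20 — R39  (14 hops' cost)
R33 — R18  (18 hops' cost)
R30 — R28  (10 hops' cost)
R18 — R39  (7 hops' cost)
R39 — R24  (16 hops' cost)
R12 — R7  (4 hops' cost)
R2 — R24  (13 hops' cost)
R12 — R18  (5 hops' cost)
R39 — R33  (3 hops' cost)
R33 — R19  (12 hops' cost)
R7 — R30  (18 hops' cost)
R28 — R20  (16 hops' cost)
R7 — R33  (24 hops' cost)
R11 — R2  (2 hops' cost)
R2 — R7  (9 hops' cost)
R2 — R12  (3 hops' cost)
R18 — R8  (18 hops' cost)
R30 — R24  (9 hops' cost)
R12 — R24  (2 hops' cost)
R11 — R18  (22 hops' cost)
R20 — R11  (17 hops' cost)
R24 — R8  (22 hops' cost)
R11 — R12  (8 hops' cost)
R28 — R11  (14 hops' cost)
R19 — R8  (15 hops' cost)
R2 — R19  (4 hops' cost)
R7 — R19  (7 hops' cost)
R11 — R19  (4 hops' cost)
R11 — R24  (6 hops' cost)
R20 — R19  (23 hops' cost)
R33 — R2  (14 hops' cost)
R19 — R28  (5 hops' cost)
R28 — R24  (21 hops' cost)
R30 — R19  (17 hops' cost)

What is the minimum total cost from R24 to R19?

Running Dijkstra from R24:
R24: 0
R12: 2  (via R24)
R2: 5  (via R12)
R11: 6  (via R24)
R7: 6  (via R12)
R18: 7  (via R12)
R30: 9  (via R24)
R19: 9  (via R2)
Shortest route: R24–R12–R2–R19 = 9 hops' cost.

9 hops' cost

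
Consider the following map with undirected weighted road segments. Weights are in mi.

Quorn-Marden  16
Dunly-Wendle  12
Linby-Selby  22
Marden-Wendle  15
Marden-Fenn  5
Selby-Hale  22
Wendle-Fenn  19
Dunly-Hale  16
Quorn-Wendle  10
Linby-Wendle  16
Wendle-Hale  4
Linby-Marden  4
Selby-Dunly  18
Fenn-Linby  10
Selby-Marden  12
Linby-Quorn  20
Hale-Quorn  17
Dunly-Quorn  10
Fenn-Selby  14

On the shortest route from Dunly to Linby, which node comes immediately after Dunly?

Wendle

Candidate routes:
Dunly → Wendle → Marden → Linby: 12+15+4 = 31
Dunly → Wendle → Linby: 12+16 = 28
Dunly → Quorn → Marden → Linby: 10+16+4 = 30
Dunly → Quorn → Linby: 10+20 = 30
Cheapest is Dunly → Wendle → Linby at 28 mi.
So from Dunly the first move is to Wendle.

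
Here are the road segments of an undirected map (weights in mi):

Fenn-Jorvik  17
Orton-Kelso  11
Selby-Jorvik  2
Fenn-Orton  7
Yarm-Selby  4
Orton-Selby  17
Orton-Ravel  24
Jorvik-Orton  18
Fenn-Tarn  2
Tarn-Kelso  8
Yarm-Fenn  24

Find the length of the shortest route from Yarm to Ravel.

45 mi

Compare a few routes:
Yarm → Selby → Orton → Ravel: 4+17+24 = 45
Yarm → Selby → Jorvik → Orton → Ravel: 4+2+18+24 = 48
Yarm → Selby → Jorvik → Fenn → Orton → Ravel: 4+2+17+7+24 = 54
Yarm → Fenn → Orton → Ravel: 24+7+24 = 55
The minimum is 45 mi via Yarm → Selby → Orton → Ravel.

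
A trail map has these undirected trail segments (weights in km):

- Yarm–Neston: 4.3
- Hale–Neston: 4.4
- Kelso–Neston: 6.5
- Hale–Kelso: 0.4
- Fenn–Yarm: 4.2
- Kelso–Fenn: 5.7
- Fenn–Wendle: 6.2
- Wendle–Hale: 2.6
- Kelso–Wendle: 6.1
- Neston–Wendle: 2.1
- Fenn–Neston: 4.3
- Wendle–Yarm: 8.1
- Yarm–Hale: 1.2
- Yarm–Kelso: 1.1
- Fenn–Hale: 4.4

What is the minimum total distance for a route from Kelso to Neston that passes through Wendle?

Best Kelso to Wendle: Kelso–Hale–Wendle costing 3
Shortest Wendle→Neston: Wendle–Neston = 2.1
Total via Wendle: 3 + 2.1 = 5.1 km.

5.1 km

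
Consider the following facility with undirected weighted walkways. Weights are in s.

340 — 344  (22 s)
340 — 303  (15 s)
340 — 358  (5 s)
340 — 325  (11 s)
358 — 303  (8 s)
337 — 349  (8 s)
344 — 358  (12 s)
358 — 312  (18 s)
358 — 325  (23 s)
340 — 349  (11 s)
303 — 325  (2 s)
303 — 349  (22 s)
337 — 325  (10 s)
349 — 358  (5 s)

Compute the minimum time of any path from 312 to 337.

31 s

Compare a few routes:
312 → 358 → 349 → 337: 18+5+8 = 31
312 → 358 → 340 → 349 → 337: 18+5+11+8 = 42
312 → 358 → 303 → 325 → 337: 18+8+2+10 = 38
The minimum is 31 s via 312 → 358 → 349 → 337.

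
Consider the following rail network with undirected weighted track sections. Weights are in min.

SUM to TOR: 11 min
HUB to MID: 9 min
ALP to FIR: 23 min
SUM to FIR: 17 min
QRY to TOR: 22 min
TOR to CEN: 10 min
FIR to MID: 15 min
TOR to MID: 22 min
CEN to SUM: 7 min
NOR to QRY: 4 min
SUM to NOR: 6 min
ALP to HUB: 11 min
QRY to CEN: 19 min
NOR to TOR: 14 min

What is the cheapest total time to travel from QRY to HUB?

49 min

Candidate routes:
QRY–NOR–SUM–FIR–MID–HUB: 4+6+17+15+9 = 51
QRY–NOR–SUM–TOR–MID–HUB: 4+6+11+22+9 = 52
QRY–NOR–TOR–MID–HUB: 4+14+22+9 = 49
Cheapest is QRY–NOR–TOR–MID–HUB at 49 min.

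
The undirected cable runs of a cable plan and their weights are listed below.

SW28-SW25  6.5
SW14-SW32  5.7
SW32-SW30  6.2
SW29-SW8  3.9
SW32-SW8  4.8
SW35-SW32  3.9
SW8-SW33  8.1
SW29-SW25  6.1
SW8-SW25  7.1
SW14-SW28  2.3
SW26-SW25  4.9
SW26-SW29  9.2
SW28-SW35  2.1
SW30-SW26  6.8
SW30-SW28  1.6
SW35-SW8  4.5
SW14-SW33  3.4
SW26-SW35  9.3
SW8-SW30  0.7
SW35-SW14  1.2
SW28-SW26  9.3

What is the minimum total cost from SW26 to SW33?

Enumerating some paths:
SW26–SW28–SW14–SW33: 9.3+2.3+3.4 = 15
SW26–SW35–SW14–SW33: 9.3+1.2+3.4 = 13.9
SW26–SW30–SW28–SW14–SW33: 6.8+1.6+2.3+3.4 = 14.1
Cheapest is SW26–SW35–SW14–SW33 at 13.9.

13.9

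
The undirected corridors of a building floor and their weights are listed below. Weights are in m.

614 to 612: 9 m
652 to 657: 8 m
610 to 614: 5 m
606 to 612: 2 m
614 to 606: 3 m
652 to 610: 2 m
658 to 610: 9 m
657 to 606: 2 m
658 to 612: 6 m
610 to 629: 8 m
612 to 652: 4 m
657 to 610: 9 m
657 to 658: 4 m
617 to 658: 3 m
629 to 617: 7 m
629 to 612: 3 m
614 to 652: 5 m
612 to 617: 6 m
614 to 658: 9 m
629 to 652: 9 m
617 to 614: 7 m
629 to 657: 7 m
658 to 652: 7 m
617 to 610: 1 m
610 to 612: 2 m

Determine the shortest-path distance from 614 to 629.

Settle nodes by increasing distance from 614:
614: 0
606: 3  (via 614)
610: 5  (via 614)
657: 5  (via 606)
652: 5  (via 614)
612: 5  (via 606)
617: 6  (via 610)
629: 8  (via 612)
Shortest route: 614–606–612–629 = 8 m.

8 m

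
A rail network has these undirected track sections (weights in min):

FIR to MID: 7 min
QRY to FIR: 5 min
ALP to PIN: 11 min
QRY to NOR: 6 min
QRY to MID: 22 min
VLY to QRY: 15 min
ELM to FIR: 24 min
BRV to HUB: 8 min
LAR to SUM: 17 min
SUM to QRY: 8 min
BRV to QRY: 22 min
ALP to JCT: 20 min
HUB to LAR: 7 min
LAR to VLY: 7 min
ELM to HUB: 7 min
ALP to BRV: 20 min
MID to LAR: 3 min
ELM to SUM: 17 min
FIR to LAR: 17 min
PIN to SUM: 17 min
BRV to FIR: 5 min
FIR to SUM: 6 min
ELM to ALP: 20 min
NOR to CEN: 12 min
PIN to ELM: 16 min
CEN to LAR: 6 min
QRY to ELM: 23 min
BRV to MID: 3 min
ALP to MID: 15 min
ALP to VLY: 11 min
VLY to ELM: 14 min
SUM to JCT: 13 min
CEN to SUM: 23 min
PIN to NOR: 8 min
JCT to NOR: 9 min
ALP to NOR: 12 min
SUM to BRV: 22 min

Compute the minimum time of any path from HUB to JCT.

Enumerating some paths:
HUB–BRV–FIR–SUM–JCT: 8+5+6+13 = 32
HUB–BRV–FIR–QRY–NOR–JCT: 8+5+5+6+9 = 33
HUB–LAR–CEN–NOR–JCT: 7+6+12+9 = 34
HUB–LAR–MID–FIR–SUM–JCT: 7+3+7+6+13 = 36
Cheapest is HUB–BRV–FIR–SUM–JCT at 32 min.

32 min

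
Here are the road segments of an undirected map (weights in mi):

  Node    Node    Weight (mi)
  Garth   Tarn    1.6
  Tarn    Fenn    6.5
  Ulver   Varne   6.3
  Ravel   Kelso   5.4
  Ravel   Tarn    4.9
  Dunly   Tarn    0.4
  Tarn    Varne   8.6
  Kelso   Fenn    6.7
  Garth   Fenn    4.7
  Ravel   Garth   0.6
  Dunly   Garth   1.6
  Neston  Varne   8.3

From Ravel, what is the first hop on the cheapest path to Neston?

Garth

Compare a few routes:
Ravel - Garth - Dunly - Tarn - Varne - Neston: 0.6+1.6+0.4+8.6+8.3 = 19.5
Ravel - Garth - Tarn - Varne - Neston: 0.6+1.6+8.6+8.3 = 19.1
The minimum is 19.1 mi via Ravel - Garth - Tarn - Varne - Neston.
So from Ravel the first move is to Garth.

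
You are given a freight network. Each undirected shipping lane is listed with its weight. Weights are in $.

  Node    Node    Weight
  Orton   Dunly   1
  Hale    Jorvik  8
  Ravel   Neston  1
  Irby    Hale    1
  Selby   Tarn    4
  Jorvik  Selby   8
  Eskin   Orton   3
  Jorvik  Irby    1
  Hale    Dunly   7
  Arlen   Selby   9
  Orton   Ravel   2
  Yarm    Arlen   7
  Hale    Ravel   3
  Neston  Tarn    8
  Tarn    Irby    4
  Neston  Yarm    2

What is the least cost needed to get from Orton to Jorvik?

$7

Shortest distances from Orton:
Orton: 0
Dunly: 1  (via Orton)
Ravel: 2  (via Orton)
Neston: 3  (via Ravel)
Eskin: 3  (via Orton)
Yarm: 5  (via Neston)
Hale: 5  (via Ravel)
Irby: 6  (via Hale)
Jorvik: 7  (via Irby)
Shortest route: Orton → Ravel → Hale → Irby → Jorvik = $7.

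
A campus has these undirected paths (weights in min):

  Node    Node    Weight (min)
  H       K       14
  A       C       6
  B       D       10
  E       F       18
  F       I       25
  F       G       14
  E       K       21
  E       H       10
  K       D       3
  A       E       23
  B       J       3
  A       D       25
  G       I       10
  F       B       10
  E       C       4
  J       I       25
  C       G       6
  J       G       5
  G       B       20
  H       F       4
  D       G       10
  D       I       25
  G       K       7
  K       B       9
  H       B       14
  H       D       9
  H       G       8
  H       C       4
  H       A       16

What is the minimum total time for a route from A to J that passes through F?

27 min

Best A to F: A–C–H–F costing 14
Best F to J: F–B–J costing 13
Total via F: 14 + 13 = 27 min.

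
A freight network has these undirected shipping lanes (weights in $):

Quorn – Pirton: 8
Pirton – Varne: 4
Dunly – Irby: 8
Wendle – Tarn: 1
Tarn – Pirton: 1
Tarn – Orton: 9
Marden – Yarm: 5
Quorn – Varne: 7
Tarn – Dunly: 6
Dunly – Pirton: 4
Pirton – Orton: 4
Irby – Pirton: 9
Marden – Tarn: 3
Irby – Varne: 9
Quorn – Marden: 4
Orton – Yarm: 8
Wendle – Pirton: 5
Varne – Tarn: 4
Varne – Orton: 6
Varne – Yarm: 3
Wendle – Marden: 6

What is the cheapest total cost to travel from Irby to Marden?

$13

Shortest distances from Irby:
Irby: 0
Dunly: 8  (via Irby)
Pirton: 9  (via Irby)
Varne: 9  (via Irby)
Tarn: 10  (via Pirton)
Wendle: 11  (via Tarn)
Yarm: 12  (via Varne)
Marden: 13  (via Tarn)
Shortest route: Irby → Pirton → Tarn → Marden = $13.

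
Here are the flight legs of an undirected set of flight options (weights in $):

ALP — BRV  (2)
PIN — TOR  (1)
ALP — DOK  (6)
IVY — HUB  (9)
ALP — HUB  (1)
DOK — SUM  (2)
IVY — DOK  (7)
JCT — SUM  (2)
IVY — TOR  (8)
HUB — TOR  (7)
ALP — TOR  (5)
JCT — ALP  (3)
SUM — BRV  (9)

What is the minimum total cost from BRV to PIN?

Shortest distances from BRV:
BRV: 0
ALP: 2  (via BRV)
HUB: 3  (via ALP)
JCT: 5  (via ALP)
TOR: 7  (via ALP)
SUM: 7  (via JCT)
DOK: 8  (via ALP)
PIN: 8  (via TOR)
Shortest route: BRV → ALP → TOR → PIN = $8.

$8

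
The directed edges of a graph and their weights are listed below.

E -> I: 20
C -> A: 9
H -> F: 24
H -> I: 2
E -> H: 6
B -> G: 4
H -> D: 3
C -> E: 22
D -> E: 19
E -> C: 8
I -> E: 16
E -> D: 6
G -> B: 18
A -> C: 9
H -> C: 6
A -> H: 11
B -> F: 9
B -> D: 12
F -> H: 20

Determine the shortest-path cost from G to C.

Running Dijkstra from G:
G: 0
B: 18  (via G)
F: 27  (via B)
D: 30  (via B)
H: 47  (via F)
E: 49  (via D)
I: 49  (via H)
C: 53  (via H)
Shortest route: G–B–F–H–C = 53.

53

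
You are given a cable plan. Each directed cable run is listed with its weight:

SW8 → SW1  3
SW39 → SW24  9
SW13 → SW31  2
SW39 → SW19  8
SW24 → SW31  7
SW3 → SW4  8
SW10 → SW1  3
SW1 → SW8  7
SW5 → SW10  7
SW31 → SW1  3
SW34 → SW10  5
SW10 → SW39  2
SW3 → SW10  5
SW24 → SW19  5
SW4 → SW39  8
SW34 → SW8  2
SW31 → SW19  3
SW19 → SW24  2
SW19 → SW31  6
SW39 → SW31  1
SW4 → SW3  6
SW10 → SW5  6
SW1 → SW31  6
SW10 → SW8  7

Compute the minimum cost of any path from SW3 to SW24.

13

Shortest distances from SW3:
SW3: 0
SW10: 5  (via SW3)
SW39: 7  (via SW10)
SW1: 8  (via SW10)
SW31: 8  (via SW39)
SW4: 8  (via SW3)
SW5: 11  (via SW10)
SW19: 11  (via SW31)
SW8: 12  (via SW10)
SW24: 13  (via SW19)
Shortest route: SW3 → SW10 → SW39 → SW31 → SW19 → SW24 = 13.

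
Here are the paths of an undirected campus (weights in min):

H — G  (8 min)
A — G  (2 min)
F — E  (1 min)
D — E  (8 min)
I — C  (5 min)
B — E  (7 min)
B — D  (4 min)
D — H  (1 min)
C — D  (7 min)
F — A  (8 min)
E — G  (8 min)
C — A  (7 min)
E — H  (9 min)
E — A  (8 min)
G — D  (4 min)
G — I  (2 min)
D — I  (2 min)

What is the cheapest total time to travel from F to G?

9 min

Enumerating some paths:
F–A–G: 8+2 = 10
F–E–G: 1+8 = 9
Cheapest is F–E–G at 9 min.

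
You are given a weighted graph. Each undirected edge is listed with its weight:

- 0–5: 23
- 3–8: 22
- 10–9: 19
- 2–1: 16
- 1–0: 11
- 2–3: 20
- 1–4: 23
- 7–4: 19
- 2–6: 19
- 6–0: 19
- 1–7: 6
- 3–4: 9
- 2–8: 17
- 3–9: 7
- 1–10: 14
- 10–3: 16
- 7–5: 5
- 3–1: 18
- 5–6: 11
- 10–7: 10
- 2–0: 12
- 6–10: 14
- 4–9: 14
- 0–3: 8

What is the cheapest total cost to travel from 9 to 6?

33

Candidate routes:
9 → 10 → 7 → 5 → 6: 19+10+5+11 = 45
9 → 10 → 6: 19+14 = 33
9 → 3 → 10 → 6: 7+16+14 = 37
9 → 3 → 0 → 6: 7+8+19 = 34
The minimum is 33 via 9 → 10 → 6.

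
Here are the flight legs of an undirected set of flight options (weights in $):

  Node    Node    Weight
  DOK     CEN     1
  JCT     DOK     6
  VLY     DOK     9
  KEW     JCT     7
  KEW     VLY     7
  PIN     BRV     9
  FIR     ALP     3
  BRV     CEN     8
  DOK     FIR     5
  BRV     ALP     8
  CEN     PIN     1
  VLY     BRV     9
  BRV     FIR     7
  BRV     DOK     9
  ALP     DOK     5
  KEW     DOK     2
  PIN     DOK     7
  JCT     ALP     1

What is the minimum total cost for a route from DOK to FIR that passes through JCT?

Best DOK to JCT: DOK → JCT costing 6
Best JCT to FIR: JCT → ALP → FIR costing 4
Total via JCT: 6 + 4 = $10.

$10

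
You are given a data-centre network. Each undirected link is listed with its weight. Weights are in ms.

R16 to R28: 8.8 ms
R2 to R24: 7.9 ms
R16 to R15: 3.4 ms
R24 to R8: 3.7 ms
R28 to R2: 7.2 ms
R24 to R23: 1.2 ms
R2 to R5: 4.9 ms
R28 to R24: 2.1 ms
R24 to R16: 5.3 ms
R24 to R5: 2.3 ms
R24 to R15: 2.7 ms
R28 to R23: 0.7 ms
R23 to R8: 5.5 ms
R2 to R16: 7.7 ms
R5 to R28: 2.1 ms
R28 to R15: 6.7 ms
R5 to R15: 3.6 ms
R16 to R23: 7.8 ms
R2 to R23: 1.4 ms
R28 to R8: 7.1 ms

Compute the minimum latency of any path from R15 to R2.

5.3 ms

Compare a few routes:
R15 - R24 - R28 - R23 - R2: 2.7+2.1+0.7+1.4 = 6.9
R15 - R5 - R28 - R23 - R2: 3.6+2.1+0.7+1.4 = 7.8
R15 - R24 - R23 - R2: 2.7+1.2+1.4 = 5.3
R15 - R5 - R24 - R23 - R2: 3.6+2.3+1.2+1.4 = 8.5
Cheapest is R15 - R24 - R23 - R2 at 5.3 ms.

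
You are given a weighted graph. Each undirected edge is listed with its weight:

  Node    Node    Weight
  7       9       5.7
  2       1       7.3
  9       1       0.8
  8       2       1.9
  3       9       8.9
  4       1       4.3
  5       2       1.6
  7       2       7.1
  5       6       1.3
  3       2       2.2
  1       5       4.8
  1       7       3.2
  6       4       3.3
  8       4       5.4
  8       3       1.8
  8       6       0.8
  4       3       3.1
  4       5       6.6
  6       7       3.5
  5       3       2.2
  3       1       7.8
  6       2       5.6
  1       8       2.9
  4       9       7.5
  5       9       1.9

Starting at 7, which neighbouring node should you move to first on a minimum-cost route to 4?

6

Enumerating some paths:
7 - 6 - 8 - 4: 3.5+0.8+5.4 = 9.7
7 - 6 - 4: 3.5+3.3 = 6.8
7 - 6 - 8 - 3 - 4: 3.5+0.8+1.8+3.1 = 9.2
7 - 1 - 4: 3.2+4.3 = 7.5
Cheapest is 7 - 6 - 4 at 6.8.
So from 7 the first move is to 6.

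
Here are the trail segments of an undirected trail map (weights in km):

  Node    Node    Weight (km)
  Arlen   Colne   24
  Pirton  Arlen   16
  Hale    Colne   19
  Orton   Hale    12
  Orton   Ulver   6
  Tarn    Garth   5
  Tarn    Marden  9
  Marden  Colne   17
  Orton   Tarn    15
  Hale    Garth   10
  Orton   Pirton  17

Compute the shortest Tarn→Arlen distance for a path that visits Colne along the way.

Shortest Tarn→Colne: Tarn–Marden–Colne = 26
Best Colne to Arlen: Colne–Arlen costing 24
Total via Colne: 26 + 24 = 50 km.

50 km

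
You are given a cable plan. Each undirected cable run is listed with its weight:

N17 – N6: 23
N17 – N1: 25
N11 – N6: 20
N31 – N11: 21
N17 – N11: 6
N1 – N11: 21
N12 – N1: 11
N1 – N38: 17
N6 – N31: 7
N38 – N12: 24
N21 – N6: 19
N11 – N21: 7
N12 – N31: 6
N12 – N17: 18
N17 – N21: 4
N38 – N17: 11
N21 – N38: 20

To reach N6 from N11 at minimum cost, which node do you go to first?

Enumerating some paths:
N11 → N6: 20 = 20
N11 → N21 → N6: 7+19 = 26
The minimum is 20 via N11 → N6.
So from N11 the first move is to N6.

N6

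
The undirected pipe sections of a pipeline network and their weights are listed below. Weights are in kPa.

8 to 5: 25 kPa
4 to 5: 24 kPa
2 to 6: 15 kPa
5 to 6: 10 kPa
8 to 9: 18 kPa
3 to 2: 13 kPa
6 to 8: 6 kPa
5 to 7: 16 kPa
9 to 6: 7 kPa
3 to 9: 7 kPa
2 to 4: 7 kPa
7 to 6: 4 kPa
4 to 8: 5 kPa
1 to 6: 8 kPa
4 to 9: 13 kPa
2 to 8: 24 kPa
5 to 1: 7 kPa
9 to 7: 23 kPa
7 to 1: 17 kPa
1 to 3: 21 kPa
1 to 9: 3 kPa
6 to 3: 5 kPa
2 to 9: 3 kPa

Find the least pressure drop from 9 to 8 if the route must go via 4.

Best 9 to 4: 9 → 2 → 4 costing 10
Best 4 to 8: 4 → 8 costing 5
Total via 4: 10 + 5 = 15 kPa.

15 kPa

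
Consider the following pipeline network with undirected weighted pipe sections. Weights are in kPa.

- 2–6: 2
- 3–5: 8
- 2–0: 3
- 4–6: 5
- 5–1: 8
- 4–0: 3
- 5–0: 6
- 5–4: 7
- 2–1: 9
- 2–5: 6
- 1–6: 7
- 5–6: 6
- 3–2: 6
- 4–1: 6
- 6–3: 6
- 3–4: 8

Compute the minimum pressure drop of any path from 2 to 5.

6 kPa

Running Dijkstra from 2:
2: 0
6: 2  (via 2)
0: 3  (via 2)
3: 6  (via 2)
4: 6  (via 0)
5: 6  (via 2)
Shortest route: 2–5 = 6 kPa.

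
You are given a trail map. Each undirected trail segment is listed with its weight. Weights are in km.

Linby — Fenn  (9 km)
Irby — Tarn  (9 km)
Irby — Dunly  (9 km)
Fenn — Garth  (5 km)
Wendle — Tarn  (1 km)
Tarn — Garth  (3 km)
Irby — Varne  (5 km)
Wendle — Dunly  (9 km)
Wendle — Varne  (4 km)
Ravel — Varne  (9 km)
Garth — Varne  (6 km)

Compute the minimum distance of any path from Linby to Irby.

25 km

Settle nodes by increasing distance from Linby:
Linby: 0
Fenn: 9  (via Linby)
Garth: 14  (via Fenn)
Tarn: 17  (via Garth)
Wendle: 18  (via Tarn)
Varne: 20  (via Garth)
Irby: 25  (via Varne)
Shortest route: Linby → Fenn → Garth → Varne → Irby = 25 km.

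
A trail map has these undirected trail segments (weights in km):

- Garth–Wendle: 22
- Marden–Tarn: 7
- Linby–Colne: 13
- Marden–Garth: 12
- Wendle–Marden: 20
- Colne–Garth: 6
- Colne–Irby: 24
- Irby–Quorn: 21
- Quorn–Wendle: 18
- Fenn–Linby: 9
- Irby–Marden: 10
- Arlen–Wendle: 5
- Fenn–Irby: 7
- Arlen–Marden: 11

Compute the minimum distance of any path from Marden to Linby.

26 km

Enumerating some paths:
Marden - Garth - Colne - Linby: 12+6+13 = 31
Marden - Irby - Fenn - Linby: 10+7+9 = 26
Marden - Irby - Colne - Linby: 10+24+13 = 47
Cheapest is Marden - Irby - Fenn - Linby at 26 km.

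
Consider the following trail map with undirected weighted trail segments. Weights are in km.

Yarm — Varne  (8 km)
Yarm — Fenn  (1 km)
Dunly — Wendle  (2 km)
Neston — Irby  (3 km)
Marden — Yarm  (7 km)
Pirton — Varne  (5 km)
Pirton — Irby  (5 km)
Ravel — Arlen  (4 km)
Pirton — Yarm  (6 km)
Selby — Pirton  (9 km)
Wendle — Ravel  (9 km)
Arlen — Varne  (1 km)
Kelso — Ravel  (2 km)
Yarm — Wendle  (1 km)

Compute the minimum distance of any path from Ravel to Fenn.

Enumerating some paths:
Ravel–Arlen–Varne–Yarm–Fenn: 4+1+8+1 = 14
Ravel–Wendle–Yarm–Fenn: 9+1+1 = 11
Ravel–Arlen–Varne–Pirton–Yarm–Fenn: 4+1+5+6+1 = 17
The minimum is 11 km via Ravel–Wendle–Yarm–Fenn.

11 km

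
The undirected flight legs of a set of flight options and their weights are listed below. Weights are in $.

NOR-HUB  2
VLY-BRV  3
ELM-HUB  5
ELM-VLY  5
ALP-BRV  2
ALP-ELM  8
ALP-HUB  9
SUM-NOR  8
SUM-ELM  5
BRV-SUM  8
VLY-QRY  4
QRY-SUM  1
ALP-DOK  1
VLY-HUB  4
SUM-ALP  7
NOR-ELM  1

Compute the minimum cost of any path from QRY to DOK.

$9

Candidate routes:
QRY → SUM → BRV → ALP → DOK: 1+8+2+1 = 12
QRY → SUM → ELM → ALP → DOK: 1+5+8+1 = 15
QRY → SUM → ALP → DOK: 1+7+1 = 9
QRY → VLY → BRV → ALP → DOK: 4+3+2+1 = 10
The minimum is $9 via QRY → SUM → ALP → DOK.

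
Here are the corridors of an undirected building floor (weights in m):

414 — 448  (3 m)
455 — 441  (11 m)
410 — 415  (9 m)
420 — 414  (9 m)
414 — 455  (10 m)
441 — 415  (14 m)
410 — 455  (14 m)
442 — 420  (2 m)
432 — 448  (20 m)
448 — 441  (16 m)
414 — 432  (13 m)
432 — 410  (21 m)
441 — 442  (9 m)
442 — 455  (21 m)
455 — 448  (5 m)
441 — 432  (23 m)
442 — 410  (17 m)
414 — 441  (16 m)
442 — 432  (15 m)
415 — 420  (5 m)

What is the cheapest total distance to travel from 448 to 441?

16 m

Compare a few routes:
448 → 441: 16 = 16
448 → 414 → 441: 3+16 = 19
Cheapest is 448 → 441 at 16 m.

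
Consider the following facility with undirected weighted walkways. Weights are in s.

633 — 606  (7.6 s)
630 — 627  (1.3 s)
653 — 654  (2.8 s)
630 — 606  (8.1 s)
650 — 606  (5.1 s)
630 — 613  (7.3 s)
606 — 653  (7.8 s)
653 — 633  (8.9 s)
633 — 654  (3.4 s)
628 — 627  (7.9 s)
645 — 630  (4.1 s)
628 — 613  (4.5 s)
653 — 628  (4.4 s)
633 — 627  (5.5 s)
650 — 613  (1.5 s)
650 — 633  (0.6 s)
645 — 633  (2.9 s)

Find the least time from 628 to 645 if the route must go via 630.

Shortest 628→630: 628 → 627 → 630 = 9.2
Best 630 to 645: 630 → 645 costing 4.1
Total via 630: 9.2 + 4.1 = 13.3 s.

13.3 s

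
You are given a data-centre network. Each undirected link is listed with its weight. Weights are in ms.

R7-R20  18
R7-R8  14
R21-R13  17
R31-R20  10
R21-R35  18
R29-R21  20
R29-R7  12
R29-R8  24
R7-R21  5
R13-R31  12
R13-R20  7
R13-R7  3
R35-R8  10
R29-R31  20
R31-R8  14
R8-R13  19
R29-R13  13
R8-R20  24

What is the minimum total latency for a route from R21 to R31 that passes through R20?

25 ms

Shortest R21→R20: R21–R7–R13–R20 = 15
Best R20 to R31: R20–R31 costing 10
Total via R20: 15 + 10 = 25 ms.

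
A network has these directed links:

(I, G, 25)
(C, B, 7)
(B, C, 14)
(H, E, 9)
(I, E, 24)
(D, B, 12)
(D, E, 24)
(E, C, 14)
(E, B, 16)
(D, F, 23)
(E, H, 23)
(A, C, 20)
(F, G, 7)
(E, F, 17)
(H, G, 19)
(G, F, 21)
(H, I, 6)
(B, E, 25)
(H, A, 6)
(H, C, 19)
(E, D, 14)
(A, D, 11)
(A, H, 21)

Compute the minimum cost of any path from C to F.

Shortest distances from C:
C: 0
B: 7  (via C)
E: 32  (via B)
D: 46  (via E)
F: 49  (via E)
Shortest route: C → B → E → F = 49.

49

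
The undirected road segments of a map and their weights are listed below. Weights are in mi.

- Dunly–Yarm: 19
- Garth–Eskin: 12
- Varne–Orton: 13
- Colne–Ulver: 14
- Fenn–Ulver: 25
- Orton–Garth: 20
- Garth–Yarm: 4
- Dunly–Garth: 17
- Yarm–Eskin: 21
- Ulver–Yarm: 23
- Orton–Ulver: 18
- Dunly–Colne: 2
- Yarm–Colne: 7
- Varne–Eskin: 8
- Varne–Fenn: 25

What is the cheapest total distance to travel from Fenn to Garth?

45 mi

Enumerating some paths:
Fenn–Ulver–Colne–Yarm–Garth: 25+14+7+4 = 50
Fenn–Varne–Eskin–Garth: 25+8+12 = 45
Fenn–Ulver–Yarm–Garth: 25+23+4 = 52
The minimum is 45 mi via Fenn–Varne–Eskin–Garth.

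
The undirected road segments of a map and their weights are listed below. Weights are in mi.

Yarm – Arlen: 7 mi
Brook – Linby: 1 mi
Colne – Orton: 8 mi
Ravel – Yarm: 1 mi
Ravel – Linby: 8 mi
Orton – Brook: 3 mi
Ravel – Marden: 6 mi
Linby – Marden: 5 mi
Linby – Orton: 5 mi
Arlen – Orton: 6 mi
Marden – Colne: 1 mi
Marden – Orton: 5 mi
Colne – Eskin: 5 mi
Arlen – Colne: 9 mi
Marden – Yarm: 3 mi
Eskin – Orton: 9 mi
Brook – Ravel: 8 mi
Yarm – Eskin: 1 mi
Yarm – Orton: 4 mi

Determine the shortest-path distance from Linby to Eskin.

9 mi

Compare a few routes:
Linby–Brook–Orton–Yarm–Eskin: 1+3+4+1 = 9
Linby–Orton–Yarm–Eskin: 5+4+1 = 10
Cheapest is Linby–Brook–Orton–Yarm–Eskin at 9 mi.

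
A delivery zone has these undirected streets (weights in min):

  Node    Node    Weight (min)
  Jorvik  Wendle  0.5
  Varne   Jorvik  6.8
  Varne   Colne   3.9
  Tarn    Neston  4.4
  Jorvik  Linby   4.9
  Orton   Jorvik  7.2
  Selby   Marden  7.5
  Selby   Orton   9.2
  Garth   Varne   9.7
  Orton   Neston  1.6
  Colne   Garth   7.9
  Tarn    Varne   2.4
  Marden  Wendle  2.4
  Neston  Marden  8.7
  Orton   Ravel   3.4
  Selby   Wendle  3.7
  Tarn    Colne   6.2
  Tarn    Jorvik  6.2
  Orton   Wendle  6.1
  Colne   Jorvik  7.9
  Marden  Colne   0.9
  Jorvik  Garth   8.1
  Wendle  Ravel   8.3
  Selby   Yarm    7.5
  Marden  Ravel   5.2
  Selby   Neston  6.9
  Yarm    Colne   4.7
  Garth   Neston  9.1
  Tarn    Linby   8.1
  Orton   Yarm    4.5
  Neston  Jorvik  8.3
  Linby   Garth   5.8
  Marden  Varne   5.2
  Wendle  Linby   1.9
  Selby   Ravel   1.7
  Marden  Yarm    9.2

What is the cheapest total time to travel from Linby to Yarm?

Compare a few routes:
Linby–Wendle–Orton–Yarm: 1.9+6.1+4.5 = 12.5
Linby–Wendle–Selby–Yarm: 1.9+3.7+7.5 = 13.1
Linby–Wendle–Marden–Colne–Yarm: 1.9+2.4+0.9+4.7 = 9.9
Cheapest is Linby–Wendle–Marden–Colne–Yarm at 9.9 min.

9.9 min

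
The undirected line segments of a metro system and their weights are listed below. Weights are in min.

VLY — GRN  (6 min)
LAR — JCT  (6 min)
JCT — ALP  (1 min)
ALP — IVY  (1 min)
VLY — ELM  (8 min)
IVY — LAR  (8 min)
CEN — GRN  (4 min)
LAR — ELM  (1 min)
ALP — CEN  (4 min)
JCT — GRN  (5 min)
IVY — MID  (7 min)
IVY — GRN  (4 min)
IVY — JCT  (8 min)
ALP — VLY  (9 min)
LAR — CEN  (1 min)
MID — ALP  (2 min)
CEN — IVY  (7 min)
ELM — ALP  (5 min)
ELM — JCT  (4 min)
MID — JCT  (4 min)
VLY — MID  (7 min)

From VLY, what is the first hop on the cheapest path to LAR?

ELM

Compare a few routes:
VLY–ELM–LAR: 8+1 = 9
VLY–GRN–CEN–LAR: 6+4+1 = 11
The minimum is 9 min via VLY–ELM–LAR.
So from VLY the first move is to ELM.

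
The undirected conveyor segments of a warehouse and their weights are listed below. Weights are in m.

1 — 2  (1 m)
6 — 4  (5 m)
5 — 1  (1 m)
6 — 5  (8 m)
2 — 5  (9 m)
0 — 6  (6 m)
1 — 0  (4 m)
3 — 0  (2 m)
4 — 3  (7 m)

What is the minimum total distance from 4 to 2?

Settle nodes by increasing distance from 4:
4: 0
6: 5  (via 4)
3: 7  (via 4)
0: 9  (via 3)
1: 13  (via 0)
5: 13  (via 6)
2: 14  (via 1)
Shortest route: 4 → 3 → 0 → 1 → 2 = 14 m.

14 m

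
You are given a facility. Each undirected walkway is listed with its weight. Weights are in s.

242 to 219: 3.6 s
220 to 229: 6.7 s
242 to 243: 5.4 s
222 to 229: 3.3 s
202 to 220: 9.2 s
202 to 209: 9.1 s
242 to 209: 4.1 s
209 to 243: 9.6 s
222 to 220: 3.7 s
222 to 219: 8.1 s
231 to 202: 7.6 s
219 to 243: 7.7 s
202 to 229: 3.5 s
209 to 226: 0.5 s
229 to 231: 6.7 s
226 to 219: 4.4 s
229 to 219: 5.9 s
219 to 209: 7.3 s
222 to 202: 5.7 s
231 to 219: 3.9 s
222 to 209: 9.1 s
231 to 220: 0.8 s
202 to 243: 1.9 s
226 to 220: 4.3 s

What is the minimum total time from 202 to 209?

9.1 s

Shortest distances from 202:
202: 0
243: 1.9  (via 202)
229: 3.5  (via 202)
222: 5.7  (via 202)
242: 7.3  (via 243)
231: 7.6  (via 202)
220: 8.4  (via 231)
209: 9.1  (via 202)
Shortest route: 202 → 209 = 9.1 s.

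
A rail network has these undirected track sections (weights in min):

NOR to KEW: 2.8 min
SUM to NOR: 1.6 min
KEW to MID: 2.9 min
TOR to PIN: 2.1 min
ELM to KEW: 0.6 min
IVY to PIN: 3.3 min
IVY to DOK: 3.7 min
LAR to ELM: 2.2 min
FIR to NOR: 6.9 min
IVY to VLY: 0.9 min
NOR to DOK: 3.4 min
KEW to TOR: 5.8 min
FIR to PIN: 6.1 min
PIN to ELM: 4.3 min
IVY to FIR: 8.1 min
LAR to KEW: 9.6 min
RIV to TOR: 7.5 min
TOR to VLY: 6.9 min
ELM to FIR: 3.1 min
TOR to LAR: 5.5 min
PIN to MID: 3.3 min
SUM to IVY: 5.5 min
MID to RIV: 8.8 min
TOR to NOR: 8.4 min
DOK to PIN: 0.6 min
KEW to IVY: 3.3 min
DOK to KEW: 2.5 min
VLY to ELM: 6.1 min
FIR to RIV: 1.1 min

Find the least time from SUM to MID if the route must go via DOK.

Shortest SUM→DOK: SUM–NOR–DOK = 5
Shortest DOK→MID: DOK–PIN–MID = 3.9
Total via DOK: 5 + 3.9 = 8.9 min.

8.9 min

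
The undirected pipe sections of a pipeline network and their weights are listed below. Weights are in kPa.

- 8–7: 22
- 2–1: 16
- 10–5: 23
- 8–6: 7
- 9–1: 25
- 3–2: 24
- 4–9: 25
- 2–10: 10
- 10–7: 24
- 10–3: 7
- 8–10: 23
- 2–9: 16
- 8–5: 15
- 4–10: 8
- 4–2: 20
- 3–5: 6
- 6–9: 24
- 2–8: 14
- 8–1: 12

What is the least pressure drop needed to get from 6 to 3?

Compare a few routes:
6–8–10–3: 7+23+7 = 37
6–8–2–10–3: 7+14+10+7 = 38
6–8–5–3: 7+15+6 = 28
Cheapest is 6–8–5–3 at 28 kPa.

28 kPa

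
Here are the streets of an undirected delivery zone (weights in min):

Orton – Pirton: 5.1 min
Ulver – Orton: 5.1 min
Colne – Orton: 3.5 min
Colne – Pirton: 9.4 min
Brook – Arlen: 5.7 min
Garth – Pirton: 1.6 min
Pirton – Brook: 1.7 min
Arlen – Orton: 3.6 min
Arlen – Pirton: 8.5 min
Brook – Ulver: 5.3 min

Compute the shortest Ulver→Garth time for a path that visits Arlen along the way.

Best Ulver to Arlen: Ulver → Orton → Arlen costing 8.7
Shortest Arlen→Garth: Arlen → Brook → Pirton → Garth = 9
Total via Arlen: 8.7 + 9 = 17.7 min.

17.7 min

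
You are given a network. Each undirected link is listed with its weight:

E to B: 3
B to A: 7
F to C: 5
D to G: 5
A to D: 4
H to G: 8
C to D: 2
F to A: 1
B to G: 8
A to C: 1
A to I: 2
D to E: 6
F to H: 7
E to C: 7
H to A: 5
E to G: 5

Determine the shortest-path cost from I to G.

10

Settle nodes by increasing distance from I:
I: 0
A: 2  (via I)
C: 3  (via A)
F: 3  (via A)
D: 5  (via C)
H: 7  (via A)
B: 9  (via A)
E: 10  (via C)
G: 10  (via D)
Shortest route: I → A → C → D → G = 10.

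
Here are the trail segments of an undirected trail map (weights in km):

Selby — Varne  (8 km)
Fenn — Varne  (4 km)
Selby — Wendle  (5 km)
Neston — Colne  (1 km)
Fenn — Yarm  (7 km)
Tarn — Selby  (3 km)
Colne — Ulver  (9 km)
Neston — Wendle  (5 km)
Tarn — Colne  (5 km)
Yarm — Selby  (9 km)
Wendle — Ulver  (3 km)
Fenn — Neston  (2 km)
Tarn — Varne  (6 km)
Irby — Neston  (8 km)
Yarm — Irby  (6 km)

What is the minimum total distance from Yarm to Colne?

Shortest distances from Yarm:
Yarm: 0
Irby: 6  (via Yarm)
Fenn: 7  (via Yarm)
Neston: 9  (via Fenn)
Selby: 9  (via Yarm)
Colne: 10  (via Neston)
Shortest route: Yarm–Fenn–Neston–Colne = 10 km.

10 km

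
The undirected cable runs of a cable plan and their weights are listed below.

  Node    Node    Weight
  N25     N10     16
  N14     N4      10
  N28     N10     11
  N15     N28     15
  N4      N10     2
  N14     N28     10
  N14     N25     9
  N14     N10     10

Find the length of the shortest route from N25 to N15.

34

Candidate routes:
N25–N14–N28–N15: 9+10+15 = 34
N25–N14–N10–N28–N15: 9+10+11+15 = 45
N25–N10–N28–N15: 16+11+15 = 42
Cheapest is N25–N14–N28–N15 at 34.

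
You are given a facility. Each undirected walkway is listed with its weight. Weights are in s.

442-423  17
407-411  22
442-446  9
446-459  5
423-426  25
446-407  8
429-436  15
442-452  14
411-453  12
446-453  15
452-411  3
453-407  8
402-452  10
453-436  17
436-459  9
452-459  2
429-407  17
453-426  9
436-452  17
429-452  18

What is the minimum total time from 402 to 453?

25 s

Shortest distances from 402:
402: 0
452: 10  (via 402)
459: 12  (via 452)
411: 13  (via 452)
446: 17  (via 459)
436: 21  (via 459)
442: 24  (via 452)
407: 25  (via 446)
453: 25  (via 411)
Shortest route: 402–452–411–453 = 25 s.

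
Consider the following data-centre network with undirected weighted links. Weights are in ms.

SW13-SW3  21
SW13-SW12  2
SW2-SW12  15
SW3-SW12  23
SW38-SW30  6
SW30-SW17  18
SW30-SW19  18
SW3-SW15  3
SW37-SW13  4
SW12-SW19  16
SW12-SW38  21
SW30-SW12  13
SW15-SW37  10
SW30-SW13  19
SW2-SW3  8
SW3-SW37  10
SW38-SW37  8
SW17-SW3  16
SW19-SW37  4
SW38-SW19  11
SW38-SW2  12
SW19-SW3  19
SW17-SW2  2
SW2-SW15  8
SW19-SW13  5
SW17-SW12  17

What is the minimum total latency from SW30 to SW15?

Running Dijkstra from SW30:
SW30: 0
SW38: 6  (via SW30)
SW12: 13  (via SW30)
SW37: 14  (via SW38)
SW13: 15  (via SW12)
SW19: 17  (via SW38)
SW17: 18  (via SW30)
SW2: 18  (via SW38)
SW15: 24  (via SW37)
Shortest route: SW30–SW38–SW37–SW15 = 24 ms.

24 ms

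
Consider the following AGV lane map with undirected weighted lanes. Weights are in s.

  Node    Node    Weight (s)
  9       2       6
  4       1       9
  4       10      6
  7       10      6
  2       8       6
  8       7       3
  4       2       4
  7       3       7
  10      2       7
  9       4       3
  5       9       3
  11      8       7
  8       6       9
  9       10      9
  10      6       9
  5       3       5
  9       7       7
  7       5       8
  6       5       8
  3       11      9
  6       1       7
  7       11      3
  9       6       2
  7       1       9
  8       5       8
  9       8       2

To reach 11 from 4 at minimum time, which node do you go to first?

Enumerating some paths:
4 → 9 → 8 → 11: 3+2+7 = 12
4 → 9 → 8 → 7 → 11: 3+2+3+3 = 11
Cheapest is 4 → 9 → 8 → 7 → 11 at 11 s.
So from 4 the first move is to 9.

9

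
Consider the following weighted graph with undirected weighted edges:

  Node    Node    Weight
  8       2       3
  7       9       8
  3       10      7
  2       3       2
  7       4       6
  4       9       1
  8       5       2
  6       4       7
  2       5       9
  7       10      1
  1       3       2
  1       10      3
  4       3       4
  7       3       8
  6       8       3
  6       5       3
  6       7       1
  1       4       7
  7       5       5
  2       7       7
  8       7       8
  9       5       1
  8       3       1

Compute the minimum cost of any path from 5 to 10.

5

Running Dijkstra from 5:
5: 0
9: 1  (via 5)
4: 2  (via 9)
8: 2  (via 5)
3: 3  (via 8)
6: 3  (via 5)
7: 4  (via 6)
1: 5  (via 3)
2: 5  (via 8)
10: 5  (via 7)
Shortest route: 5–6–7–10 = 5.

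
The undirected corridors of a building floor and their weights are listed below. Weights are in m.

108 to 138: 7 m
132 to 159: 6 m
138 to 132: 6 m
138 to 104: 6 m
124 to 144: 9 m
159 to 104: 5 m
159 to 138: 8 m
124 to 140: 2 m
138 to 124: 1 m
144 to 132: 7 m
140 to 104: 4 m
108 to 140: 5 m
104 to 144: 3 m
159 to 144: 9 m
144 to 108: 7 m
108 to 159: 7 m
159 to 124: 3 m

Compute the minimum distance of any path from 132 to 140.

9 m

Enumerating some paths:
132 → 159 → 124 → 140: 6+3+2 = 11
132 → 144 → 104 → 140: 7+3+4 = 14
132 → 138 → 124 → 140: 6+1+2 = 9
132 → 159 → 104 → 140: 6+5+4 = 15
Cheapest is 132 → 138 → 124 → 140 at 9 m.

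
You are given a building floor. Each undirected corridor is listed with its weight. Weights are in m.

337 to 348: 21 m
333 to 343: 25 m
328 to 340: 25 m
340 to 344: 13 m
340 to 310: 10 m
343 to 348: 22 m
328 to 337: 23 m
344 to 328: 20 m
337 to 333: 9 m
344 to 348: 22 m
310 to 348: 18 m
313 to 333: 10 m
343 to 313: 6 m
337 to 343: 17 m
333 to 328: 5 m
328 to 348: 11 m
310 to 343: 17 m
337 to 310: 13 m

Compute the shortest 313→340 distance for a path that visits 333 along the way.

40 m

Best 313 to 333: 313–333 costing 10
Shortest 333→340: 333–328–340 = 30
Total via 333: 10 + 30 = 40 m.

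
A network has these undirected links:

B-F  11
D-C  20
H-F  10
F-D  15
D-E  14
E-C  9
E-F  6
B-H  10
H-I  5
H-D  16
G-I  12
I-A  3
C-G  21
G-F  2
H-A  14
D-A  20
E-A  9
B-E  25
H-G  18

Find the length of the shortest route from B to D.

26

Enumerating some paths:
B–F–E–D: 11+6+14 = 31
B–H–D: 10+16 = 26
The minimum is 26 via B–H–D.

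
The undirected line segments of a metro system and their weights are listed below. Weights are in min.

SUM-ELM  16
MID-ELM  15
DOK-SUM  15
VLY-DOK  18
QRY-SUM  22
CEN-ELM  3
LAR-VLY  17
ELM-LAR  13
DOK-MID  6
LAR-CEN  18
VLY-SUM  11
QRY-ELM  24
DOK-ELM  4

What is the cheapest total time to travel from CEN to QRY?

27 min

Settle nodes by increasing distance from CEN:
CEN: 0
ELM: 3  (via CEN)
DOK: 7  (via ELM)
MID: 13  (via DOK)
LAR: 16  (via ELM)
SUM: 19  (via ELM)
VLY: 25  (via DOK)
QRY: 27  (via ELM)
Shortest route: CEN–ELM–QRY = 27 min.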